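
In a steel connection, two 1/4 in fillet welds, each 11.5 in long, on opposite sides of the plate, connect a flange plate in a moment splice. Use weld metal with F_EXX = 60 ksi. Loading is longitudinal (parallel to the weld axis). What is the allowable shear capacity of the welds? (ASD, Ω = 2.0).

Effective throat t_e = 0.707 × 0.25 = 0.1767 in.
Total length L = 23 in; A_we = 0.1767 × 23 = 4.065 in².
F_nw = 0.6 F_EXX = 0.6 × 60 = 36 ksi.
R_n = 36 × 4.065 = 146.3 kip; R_n/Ω = 146.3/2.0 = 73.17 kip.

R_n/Ω ≈ 73.2 kip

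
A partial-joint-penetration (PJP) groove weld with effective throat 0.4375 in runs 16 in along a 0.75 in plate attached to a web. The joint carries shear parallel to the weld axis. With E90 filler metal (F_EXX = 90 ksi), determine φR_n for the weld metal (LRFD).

φR_n ≈ 284 kips

Effective throat (given) t_e = 0.4375 in.
A_we = 0.4375 × 16 = 7 in².
F_nw = 0.6 F_EXX = 54 ksi.
φR_n = 0.75 × 54 × 7 = 283.5 kips.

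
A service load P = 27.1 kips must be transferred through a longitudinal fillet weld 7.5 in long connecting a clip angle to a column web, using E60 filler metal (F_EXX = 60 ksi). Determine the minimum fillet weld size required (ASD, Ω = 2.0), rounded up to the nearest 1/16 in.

w = 5/16 in

Total weld length L = 7.5 in.
Required throat t_e = P × Ω / (0.6 F_EXX × L) = 27.1 × 2.0 / (0.6 × 60 × 7.5) = 0.2007 in.
Required leg w = t_e / 0.707 = 0.2839 in → use 5/16 in.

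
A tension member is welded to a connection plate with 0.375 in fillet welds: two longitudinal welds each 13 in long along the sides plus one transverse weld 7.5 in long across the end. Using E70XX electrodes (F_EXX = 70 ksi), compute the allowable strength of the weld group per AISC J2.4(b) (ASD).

t_e = 0.707 × 0.375 = 0.2651 in.
R_nwl = 0.6 × 70 × 0.2651 × 26 = 289.5 kips (longitudinal, 2 welds).
R_nwt = 0.6 × 70 × 0.2651 × 7.5 = 83.51 kips (transverse, base value).
(i) R_nwl + R_nwt = 373 kips; (ii) 0.85 R_nwl + 1.5 R_nwt = 371.4 kips.
R_n = max = 373 kips [governs: (i)]; R_n/Ω = 186.5 kips.

R_n/Ω ≈ 187 kips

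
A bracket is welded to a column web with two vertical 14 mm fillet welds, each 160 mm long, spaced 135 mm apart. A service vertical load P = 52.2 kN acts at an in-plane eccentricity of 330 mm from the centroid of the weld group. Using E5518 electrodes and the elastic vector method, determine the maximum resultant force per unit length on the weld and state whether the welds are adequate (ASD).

f_max ≈ 956 N/mm; adequate

E55XX → F_EXX = 550 MPa.
Total weld length L_w = 320 mm. Treat welds as unit-width lines.
Polar moment about centroid: J = 2[d³/12 + d(b/2)²] = 2[160³/12 + 160×67.5²] = 2141000 mm³.
Direct shear f_v = P/L_w = 52.2×10³ / 320 = 163.1 N/mm (vertical).
Torsion M = P·e = 52.2×10³ × 330 = 17226000 N·mm.
Critical point at (x, y) = (67.5, 80) from centroid. f_tx = M·y/J = 643.8 N/mm; f_ty = M·x/J = 543.2 N/mm.
Resultant f_max = √[f_tx² + (f_v + f_ty)²] = √[643.8² + (163.1 + 543.2)²] = 955.7 N/mm.
Capacity per unit length: r_n/Ω = (1/2.0) × 0.6 × 550 × (0.707 × 14) = 1633 N/mm.
955.7 ≤ 1633 → adequate.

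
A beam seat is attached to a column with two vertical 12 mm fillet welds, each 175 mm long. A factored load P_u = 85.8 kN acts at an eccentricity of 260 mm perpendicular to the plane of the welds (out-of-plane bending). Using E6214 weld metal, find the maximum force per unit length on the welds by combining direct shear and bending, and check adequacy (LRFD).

E62XX → F_EXX = 620 MPa.
L_w = 2 × 175 = 350 mm; section modulus (unit throat) S = 2 × L²/6 = 10210 mm².
Direct shear f_v = P/L_w = 85.8×10³/350 = 245.1 N/mm.
Moment M = P × e = 85.8×10³ × 260 = 22308000 N·mm; bending f_b = M/S = 2185 N/mm.
f_max = √(f_v² + f_b²) = √(245.1² + 2185²) = 2199 N/mm.
φr_n = 0.75 × 0.6 × 620 × (0.707 × 12) = 2367 N/mm → adequate.

f_max ≈ 2200 N/mm; adequate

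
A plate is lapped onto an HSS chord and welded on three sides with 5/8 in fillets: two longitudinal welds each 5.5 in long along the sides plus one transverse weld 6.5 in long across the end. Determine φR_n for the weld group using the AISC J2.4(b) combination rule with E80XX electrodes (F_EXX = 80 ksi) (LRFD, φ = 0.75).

φR_n ≈ 304 kips

t_e = 0.707 × 0.625 = 0.4419 in.
R_nwl = 0.6 × 80 × 0.4419 × 11 = 233.3 kips (longitudinal, 2 welds).
R_nwt = 0.6 × 80 × 0.4419 × 6.5 = 137.9 kips (transverse, base value).
(i) R_nwl + R_nwt = 371.2 kips; (ii) 0.85 R_nwl + 1.5 R_nwt = 405.1 kips.
R_n = max = 405.1 kips [governs: (ii)]; φR_n = 303.8 kips.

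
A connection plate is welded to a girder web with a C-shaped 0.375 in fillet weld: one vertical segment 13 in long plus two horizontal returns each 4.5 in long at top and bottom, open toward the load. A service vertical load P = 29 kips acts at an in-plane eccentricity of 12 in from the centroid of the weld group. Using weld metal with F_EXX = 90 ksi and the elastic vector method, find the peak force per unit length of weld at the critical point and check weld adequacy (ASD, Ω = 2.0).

Total weld length L_w = 22 in. Treat welds as unit-width lines.
Centroid: x̄ = 2×4.5×2.25 / 22 = 0.9205 in from the vertical weld.
Polar moment about centroid: J = I_x + I_y = [13³/12 + 2×4.5×6.5²] + [13×0.9205² + 2(4.5³/12 + 4.5×1.33²)] = 605.4 in³.
Direct shear f_v = P/L_w = 29 / 22 = 1.318 kip/in (vertical).
Torsion M = P·e = 29 × 12 = 348 kip·in.
Critical point at (x, y) = (3.58, 6.5) from centroid. f_tx = M·y/J = 3.736 kip/in; f_ty = M·x/J = 2.057 kip/in.
Resultant f_max = √[f_tx² + (f_v + f_ty)²] = √[3.736² + (1.318 + 2.057)²] = 5.035 kip/in.
Capacity per unit length: r_n/Ω = (1/2.0) × 0.6 × 90 × (0.707 × 0.375) = 7.158 kip/in.
5.035 ≤ 7.158 → adequate.

f_max ≈ 5.04 kip/in; adequate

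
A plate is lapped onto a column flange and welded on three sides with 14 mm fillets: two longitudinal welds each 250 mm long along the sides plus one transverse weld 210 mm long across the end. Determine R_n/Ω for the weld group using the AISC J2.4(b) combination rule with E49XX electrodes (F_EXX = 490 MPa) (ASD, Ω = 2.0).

t_e = 0.707 × 14 = 9.898 mm.
R_nwl = 0.6 × 490 × 9.898 × 500 × 10⁻³ = 1455 kN (longitudinal, 2 welds).
R_nwt = 0.6 × 490 × 9.898 × 210 × 10⁻³ = 611.1 kN (transverse, base value).
(i) R_nwl + R_nwt = 2066 kN; (ii) 0.85 R_nwl + 1.5 R_nwt = 2153 kN.
R_n = max = 2153 kN [governs: (ii)]; R_n/Ω = 1077 kN.

R_n/Ω ≈ 1080 kN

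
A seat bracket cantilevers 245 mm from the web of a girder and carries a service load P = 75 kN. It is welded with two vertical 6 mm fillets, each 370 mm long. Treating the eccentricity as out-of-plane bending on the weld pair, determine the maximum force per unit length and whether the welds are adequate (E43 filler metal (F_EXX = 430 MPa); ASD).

L_w = 2 × 370 = 740 mm; section modulus (unit throat) S = 2 × L²/6 = 45630 mm².
Direct shear f_v = P/L_w = 75×10³/740 = 101.4 N/mm.
Moment M = P × e = 75×10³ × 245 = 18375000 N·mm; bending f_b = M/S = 402.7 N/mm.
f_max = √(f_v² + f_b²) = √(101.4² + 402.7²) = 415.2 N/mm.
r_n/Ω = (1/2.0) × 0.6 × 430 × (0.707 × 6) = 547.2 N/mm → adequate.

f_max ≈ 415 N/mm; adequate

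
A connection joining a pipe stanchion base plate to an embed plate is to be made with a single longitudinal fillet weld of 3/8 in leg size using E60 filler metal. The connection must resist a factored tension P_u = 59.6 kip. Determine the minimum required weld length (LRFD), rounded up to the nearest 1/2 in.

L = 8.5 in

E60XX → F_EXX = 60 ksi.
Throat t_e = 0.707 × 0.375 = 0.2651 in.
φr_n = 0.75 × 0.6 × 60 × 0.2651 = 7.158 kip/in.
L_req = P_u / φr_n = 59.6 / 7.158 = 8.326 in total.
Round up → use L = 8.5 in.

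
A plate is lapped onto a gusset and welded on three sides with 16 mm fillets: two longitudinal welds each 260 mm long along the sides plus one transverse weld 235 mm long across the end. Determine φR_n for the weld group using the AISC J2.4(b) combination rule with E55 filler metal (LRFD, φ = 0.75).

φR_n ≈ 2220 kN

E55XX → F_EXX = 550 MPa.
t_e = 0.707 × 16 = 11.31 mm.
R_nwl = 0.6 × 550 × 11.31 × 520 × 10⁻³ = 1941 kN (longitudinal, 2 welds).
R_nwt = 0.6 × 550 × 11.31 × 235 × 10⁻³ = 877.2 kN (transverse, base value).
(i) R_nwl + R_nwt = 2818 kN; (ii) 0.85 R_nwl + 1.5 R_nwt = 2966 kN.
R_n = max = 2966 kN [governs: (ii)]; φR_n = 2224 kN.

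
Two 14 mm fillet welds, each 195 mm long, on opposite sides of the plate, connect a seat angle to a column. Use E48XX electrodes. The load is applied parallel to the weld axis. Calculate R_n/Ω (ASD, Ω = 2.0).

R_n/Ω ≈ 556 kN

E48XX → F_EXX = 480 MPa.
Effective throat t_e = 0.707 × 14 = 9.898 mm.
Total length L = 390 mm; A_we = 9.898 × 390 = 3860 mm².
F_nw = 0.6 F_EXX = 0.6 × 480 = 288 MPa.
R_n = 288 × 3860 × 10⁻³ = 1112 kN; R_n/Ω = 1112/2.0 = 555.9 kN.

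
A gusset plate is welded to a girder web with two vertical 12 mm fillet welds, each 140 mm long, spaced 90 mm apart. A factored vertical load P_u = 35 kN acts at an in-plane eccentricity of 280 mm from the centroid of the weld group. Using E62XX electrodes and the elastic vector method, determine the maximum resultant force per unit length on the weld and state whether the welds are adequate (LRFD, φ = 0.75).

f_max ≈ 870 N/mm; adequate

E62XX → F_EXX = 620 MPa.
Total weld length L_w = 280 mm. Treat welds as unit-width lines.
Polar moment about centroid: J = 2[d³/12 + d(b/2)²] = 2[140³/12 + 140×45²] = 1024000 mm³.
Direct shear f_v = P/L_w = 35×10³ / 280 = 125 N/mm (vertical).
Torsion M = P·e = 35×10³ × 280 = 9800000 N·mm.
Critical point at (x, y) = (45, 70) from centroid. f_tx = M·y/J = 669.7 N/mm; f_ty = M·x/J = 430.5 N/mm.
Resultant f_max = √[f_tx² + (f_v + f_ty)²] = √[669.7² + (125 + 430.5)²] = 870.1 N/mm.
Capacity per unit length: φr_n = 0.75 × 0.6 × 620 × (0.707 × 12) = 2367 N/mm.
870.1 ≤ 2367 → adequate.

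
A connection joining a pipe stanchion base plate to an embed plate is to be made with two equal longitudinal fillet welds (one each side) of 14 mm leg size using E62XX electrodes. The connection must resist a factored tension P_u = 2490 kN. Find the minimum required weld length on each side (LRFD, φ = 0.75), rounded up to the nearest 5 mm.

L = 455 mm on each side

E62XX → F_EXX = 620 MPa.
Throat t_e = 0.707 × 14 = 9.898 mm.
φr_n = 0.75 × 0.6 × 620 × 9.898 × 10⁻³ = 2.762 kN/mm.
L_req = P_u / φr_n = 2490 / 2.762 = 901.7 mm total.
Per side: 901.7 / 2 = 450.8 mm.
Round up → use L = 455 mm on each side.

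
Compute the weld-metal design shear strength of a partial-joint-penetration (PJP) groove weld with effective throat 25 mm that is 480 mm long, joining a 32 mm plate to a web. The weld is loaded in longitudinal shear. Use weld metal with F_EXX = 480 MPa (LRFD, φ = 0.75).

Effective throat (given) t_e = 25 mm.
A_we = 25 × 480 = 12000 mm².
F_nw = 0.6 F_EXX = 288 MPa.
φR_n = 0.75 × 288 × 12000 × 10⁻³ = 2592 kN.

φR_n ≈ 2590 kN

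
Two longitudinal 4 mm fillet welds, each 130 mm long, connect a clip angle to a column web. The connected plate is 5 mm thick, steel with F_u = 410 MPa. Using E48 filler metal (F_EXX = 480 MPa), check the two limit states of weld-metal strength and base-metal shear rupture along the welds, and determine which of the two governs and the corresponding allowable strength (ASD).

t_e = 0.707 × 4 = 2.828 mm; L = 260 mm.
Weld metal: R_n/Ω = (1/2.0) × 0.6 × 480 × 2.828 × 260 × 10⁻³ = 105.9 kN.
Base metal (shear rupture): R_n/Ω = (1/2.0) × 0.6 × 410 × 5 × 260 × 10⁻³ = 159.9 kN.
Governing: weld metal.

R_n/Ω ≈ 106 kN (weld metal governs)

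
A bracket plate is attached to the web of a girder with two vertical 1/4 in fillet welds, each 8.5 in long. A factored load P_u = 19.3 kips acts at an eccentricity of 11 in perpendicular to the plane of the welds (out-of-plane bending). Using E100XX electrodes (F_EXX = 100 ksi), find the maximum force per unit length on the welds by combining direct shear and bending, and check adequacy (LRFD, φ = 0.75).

f_max ≈ 8.89 kip/in; NOT adequate

L_w = 2 × 8.5 = 17 in; section modulus (unit throat) S = 2 × L²/6 = 24.08 in².
Direct shear f_v = P/L_w = 19.3/17 = 1.135 kip/in.
Moment M = P × e = 19.3 × 11 = 212.3 kip·in; bending f_b = M/S = 8.815 kip/in.
f_max = √(f_v² + f_b²) = √(1.135² + 8.815²) = 8.888 kip/in.
φr_n = 0.75 × 0.6 × 100 × (0.707 × 0.25) = 7.954 kip/in → NOT adequate.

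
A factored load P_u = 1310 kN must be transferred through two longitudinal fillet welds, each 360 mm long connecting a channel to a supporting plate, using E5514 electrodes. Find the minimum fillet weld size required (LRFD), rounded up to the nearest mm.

w = 11 mm

E55XX → F_EXX = 550 MPa.
Total weld length L = 720 mm.
Required throat t_e = P_u / (φ × 0.6 F_EXX × L) = 1310 / (0.75 × 0.6 × 550 × 720 × 10⁻³) = 7.351 mm.
Required leg w = t_e / 0.707 = 10.4 mm → use 11 mm.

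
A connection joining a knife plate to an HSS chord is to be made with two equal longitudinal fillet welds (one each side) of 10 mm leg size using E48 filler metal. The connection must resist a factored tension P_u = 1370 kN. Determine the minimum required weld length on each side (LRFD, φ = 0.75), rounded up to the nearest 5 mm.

L = 450 mm on each side

E48XX → F_EXX = 480 MPa.
Throat t_e = 0.707 × 10 = 7.07 mm.
φr_n = 0.75 × 0.6 × 480 × 7.07 × 10⁻³ = 1.527 kN/mm.
L_req = P_u / φr_n = 1370 / 1.527 = 897.1 mm total.
Per side: 897.1 / 2 = 448.6 mm.
Round up → use L = 450 mm on each side.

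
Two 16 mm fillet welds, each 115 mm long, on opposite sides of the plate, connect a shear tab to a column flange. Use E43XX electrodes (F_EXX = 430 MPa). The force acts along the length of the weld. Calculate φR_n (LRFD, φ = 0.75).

φR_n ≈ 503 kN

Effective throat t_e = 0.707 × 16 = 11.31 mm.
Total length L = 230 mm; A_we = 11.31 × 230 = 2602 mm².
F_nw = 0.6 F_EXX = 0.6 × 430 = 258 MPa.
φR_n = 0.75 × 258 × 2602 × 10⁻³ = 503.4 kN.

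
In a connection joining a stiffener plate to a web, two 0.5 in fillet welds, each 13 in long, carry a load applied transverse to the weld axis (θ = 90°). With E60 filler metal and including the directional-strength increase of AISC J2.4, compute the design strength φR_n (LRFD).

φR_n ≈ 372 kips

E60XX → F_EXX = 60 ksi.
t_e = 0.707 × 0.5 = 0.3535 in; A_we = 0.3535 × 26 = 9.191 in².
Directional factor: 1.0 + 0.5 sin^1.5(90°) = 1.5.
F_nw = 0.6 × 60 × 1.5 = 54 ksi.
φR_n = 0.75 × 54 × 9.191 = 372.2 kips.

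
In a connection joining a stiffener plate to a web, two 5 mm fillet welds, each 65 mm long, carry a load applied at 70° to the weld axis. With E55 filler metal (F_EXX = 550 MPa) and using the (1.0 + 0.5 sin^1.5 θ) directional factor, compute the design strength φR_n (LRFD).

φR_n ≈ 166 kN

t_e = 0.707 × 5 = 3.535 mm; A_we = 3.535 × 130 = 459.5 mm².
Directional factor: 1.0 + 0.5 sin^1.5(70°) = 1.455.
F_nw = 0.6 × 550 × 1.455 = 480.3 MPa.
φR_n = 0.75 × 480.3 × 459.5 × 10⁻³ = 165.5 kN.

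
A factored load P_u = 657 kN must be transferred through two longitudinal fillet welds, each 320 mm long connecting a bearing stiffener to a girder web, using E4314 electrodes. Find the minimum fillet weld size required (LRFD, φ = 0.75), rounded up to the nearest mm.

E43XX → F_EXX = 430 MPa.
Total weld length L = 640 mm.
Required throat t_e = P_u / (φ × 0.6 F_EXX × L) = 657 / (0.75 × 0.6 × 430 × 640 × 10⁻³) = 5.305 mm.
Required leg w = t_e / 0.707 = 7.504 mm → use 8 mm.

w = 8 mm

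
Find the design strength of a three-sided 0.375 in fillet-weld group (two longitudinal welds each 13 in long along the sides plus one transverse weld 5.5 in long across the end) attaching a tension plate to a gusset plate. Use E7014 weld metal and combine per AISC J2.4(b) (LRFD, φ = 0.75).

E70XX → F_EXX = 70 ksi.
t_e = 0.707 × 0.375 = 0.2651 in.
R_nwl = 0.6 × 70 × 0.2651 × 26 = 289.5 kips (longitudinal, 2 welds).
R_nwt = 0.6 × 70 × 0.2651 × 5.5 = 61.24 kips (transverse, base value).
(i) R_nwl + R_nwt = 350.8 kips; (ii) 0.85 R_nwl + 1.5 R_nwt = 338 kips.
R_n = max = 350.8 kips [governs: (i)]; φR_n = 263.1 kips.

φR_n ≈ 263 kips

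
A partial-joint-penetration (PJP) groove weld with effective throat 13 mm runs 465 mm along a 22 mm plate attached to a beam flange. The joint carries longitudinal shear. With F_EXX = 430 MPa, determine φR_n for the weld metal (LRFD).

φR_n ≈ 1170 kN

Effective throat (given) t_e = 13 mm.
A_we = 13 × 465 = 6045 mm².
F_nw = 0.6 F_EXX = 258 MPa.
φR_n = 0.75 × 258 × 6045 × 10⁻³ = 1170 kN.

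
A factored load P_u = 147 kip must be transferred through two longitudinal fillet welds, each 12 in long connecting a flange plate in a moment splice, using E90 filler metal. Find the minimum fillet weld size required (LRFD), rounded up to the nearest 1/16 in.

E90XX → F_EXX = 90 ksi.
Total weld length L = 24 in.
Required throat t_e = P_u / (φ × 0.6 F_EXX × L) = 147 / (0.75 × 0.6 × 90 × 24) = 0.1512 in.
Required leg w = t_e / 0.707 = 0.2139 in → use 1/4 in.

w = 1/4 in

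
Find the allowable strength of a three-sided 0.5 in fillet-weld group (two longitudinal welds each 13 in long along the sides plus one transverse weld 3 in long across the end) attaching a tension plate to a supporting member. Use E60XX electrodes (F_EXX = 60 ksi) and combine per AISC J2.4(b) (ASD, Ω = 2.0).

t_e = 0.707 × 0.5 = 0.3535 in.
R_nwl = 0.6 × 60 × 0.3535 × 26 = 330.9 kips (longitudinal, 2 welds).
R_nwt = 0.6 × 60 × 0.3535 × 3 = 38.18 kips (transverse, base value).
(i) R_nwl + R_nwt = 369.1 kips; (ii) 0.85 R_nwl + 1.5 R_nwt = 338.5 kips.
R_n = max = 369.1 kips [governs: (i)]; R_n/Ω = 184.5 kips.

R_n/Ω ≈ 185 kips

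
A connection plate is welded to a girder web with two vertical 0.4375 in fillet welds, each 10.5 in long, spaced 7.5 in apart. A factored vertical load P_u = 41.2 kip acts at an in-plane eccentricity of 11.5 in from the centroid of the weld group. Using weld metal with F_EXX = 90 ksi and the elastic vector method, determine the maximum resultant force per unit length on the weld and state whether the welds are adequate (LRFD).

f_max ≈ 7.57 kip/in; adequate

Total weld length L_w = 21 in. Treat welds as unit-width lines.
Polar moment about centroid: J = 2[d³/12 + d(b/2)²] = 2[10.5³/12 + 10.5×3.75²] = 488.2 in³.
Direct shear f_v = P/L_w = 41.2 / 21 = 1.962 kip/in (vertical).
Torsion M = P·e = 41.2 × 11.5 = 473.8 kip·in.
Critical point at (x, y) = (3.75, 5.25) from centroid. f_tx = M·y/J = 5.095 kip/in; f_ty = M·x/J = 3.639 kip/in.
Resultant f_max = √[f_tx² + (f_v + f_ty)²] = √[5.095² + (1.962 + 3.639)²] = 7.571 kip/in.
Capacity per unit length: φr_n = 0.75 × 0.6 × 90 × (0.707 × 0.4375) = 12.53 kip/in.
7.571 ≤ 12.53 → adequate.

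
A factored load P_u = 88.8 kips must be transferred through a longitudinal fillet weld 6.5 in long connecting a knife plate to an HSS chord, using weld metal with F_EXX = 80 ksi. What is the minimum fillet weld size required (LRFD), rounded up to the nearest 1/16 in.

Total weld length L = 6.5 in.
Required throat t_e = P_u / (φ × 0.6 F_EXX × L) = 88.8 / (0.75 × 0.6 × 80 × 6.5) = 0.3795 in.
Required leg w = t_e / 0.707 = 0.5368 in → use 9/16 in.

w = 9/16 in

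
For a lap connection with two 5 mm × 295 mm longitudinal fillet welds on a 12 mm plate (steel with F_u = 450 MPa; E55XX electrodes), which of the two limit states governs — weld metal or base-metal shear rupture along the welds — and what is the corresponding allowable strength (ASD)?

R_n/Ω ≈ 344 kN (weld metal governs)

E55XX → F_EXX = 550 MPa.
t_e = 0.707 × 5 = 3.535 mm; L = 590 mm.
Weld metal: R_n/Ω = (1/2.0) × 0.6 × 550 × 3.535 × 590 × 10⁻³ = 344.1 kN.
Base metal (shear rupture): R_n/Ω = (1/2.0) × 0.6 × 450 × 12 × 590 × 10⁻³ = 955.8 kN.
Governing: weld metal.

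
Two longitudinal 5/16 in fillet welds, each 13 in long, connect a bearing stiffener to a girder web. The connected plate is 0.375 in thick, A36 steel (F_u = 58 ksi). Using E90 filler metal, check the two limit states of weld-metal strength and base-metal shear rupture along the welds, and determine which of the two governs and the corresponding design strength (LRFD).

φR_n ≈ 233 kip (weld metal governs)

E90XX → F_EXX = 90 ksi.
t_e = 0.707 × 0.3125 = 0.2209 in; L = 26 in.
Weld metal: φR_n = 0.75 × 0.6 × 90 × 0.2209 × 26 = 232.6 kip.
Base metal (shear rupture): φR_n = 0.75 × 0.6 × 58 × 0.375 × 26 = 254.5 kip.
Governing: weld metal.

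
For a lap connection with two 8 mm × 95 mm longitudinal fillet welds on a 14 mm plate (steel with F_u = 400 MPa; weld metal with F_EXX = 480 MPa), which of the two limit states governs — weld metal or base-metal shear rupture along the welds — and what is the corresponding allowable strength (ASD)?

t_e = 0.707 × 8 = 5.656 mm; L = 190 mm.
Weld metal: R_n/Ω = (1/2.0) × 0.6 × 480 × 5.656 × 190 × 10⁻³ = 154.7 kN.
Base metal (shear rupture): R_n/Ω = (1/2.0) × 0.6 × 400 × 14 × 190 × 10⁻³ = 319.2 kN.
Governing: weld metal.

R_n/Ω ≈ 155 kN (weld metal governs)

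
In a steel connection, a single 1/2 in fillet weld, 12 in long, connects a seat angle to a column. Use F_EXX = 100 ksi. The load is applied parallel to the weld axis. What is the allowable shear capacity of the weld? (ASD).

R_n/Ω ≈ 127 kips

Effective throat t_e = 0.707 × 0.5 = 0.3535 in.
Total length L = 12 in; A_we = 0.3535 × 12 = 4.242 in².
F_nw = 0.6 F_EXX = 0.6 × 100 = 60 ksi.
R_n = 60 × 4.242 = 254.5 kips; R_n/Ω = 254.5/2.0 = 127.3 kips.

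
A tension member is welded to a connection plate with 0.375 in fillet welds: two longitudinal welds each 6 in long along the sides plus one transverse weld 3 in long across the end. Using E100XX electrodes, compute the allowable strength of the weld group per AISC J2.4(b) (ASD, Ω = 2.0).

R_n/Ω ≈ 119 kips

E100XX → F_EXX = 100 ksi.
t_e = 0.707 × 0.375 = 0.2651 in.
R_nwl = 0.6 × 100 × 0.2651 × 12 = 190.9 kips (longitudinal, 2 welds).
R_nwt = 0.6 × 100 × 0.2651 × 3 = 47.72 kips (transverse, base value).
(i) R_nwl + R_nwt = 238.6 kips; (ii) 0.85 R_nwl + 1.5 R_nwt = 233.8 kips.
R_n = max = 238.6 kips [governs: (i)]; R_n/Ω = 119.3 kips.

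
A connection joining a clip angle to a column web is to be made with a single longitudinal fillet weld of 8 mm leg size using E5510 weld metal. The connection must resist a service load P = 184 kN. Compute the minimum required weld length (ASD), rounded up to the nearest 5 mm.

E55XX → F_EXX = 550 MPa.
Throat t_e = 0.707 × 8 = 5.656 mm.
r_n/Ω = (0.6 × 550 × 5.656) / 2.0 = 933.2 N/mm = 0.9332 kN/mm.
L_req = P / (r_n/Ω) = 184 / 0.9332 = 197.2 mm total.
Round up → use L = 200 mm.

L = 200 mm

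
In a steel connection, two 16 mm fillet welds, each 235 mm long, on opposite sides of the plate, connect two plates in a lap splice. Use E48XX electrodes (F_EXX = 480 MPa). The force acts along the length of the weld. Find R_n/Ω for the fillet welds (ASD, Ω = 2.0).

Effective throat t_e = 0.707 × 16 = 11.31 mm.
Total length L = 470 mm; A_we = 11.31 × 470 = 5317 mm².
F_nw = 0.6 F_EXX = 0.6 × 480 = 288 MPa.
R_n = 288 × 5317 × 10⁻³ = 1531 kN; R_n/Ω = 1531/2.0 = 765.6 kN.

R_n/Ω ≈ 766 kN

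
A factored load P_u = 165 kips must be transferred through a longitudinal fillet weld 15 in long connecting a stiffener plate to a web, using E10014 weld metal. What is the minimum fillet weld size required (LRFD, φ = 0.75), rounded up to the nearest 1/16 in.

E100XX → F_EXX = 100 ksi.
Total weld length L = 15 in.
Required throat t_e = P_u / (φ × 0.6 F_EXX × L) = 165 / (0.75 × 0.6 × 100 × 15) = 0.2444 in.
Required leg w = t_e / 0.707 = 0.3457 in → use 3/8 in.

w = 3/8 in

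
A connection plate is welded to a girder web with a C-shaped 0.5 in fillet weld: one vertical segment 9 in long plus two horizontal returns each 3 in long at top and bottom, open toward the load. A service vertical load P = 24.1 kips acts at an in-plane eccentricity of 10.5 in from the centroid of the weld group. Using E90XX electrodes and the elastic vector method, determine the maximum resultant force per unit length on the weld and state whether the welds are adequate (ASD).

f_max ≈ 7.51 kip/in; adequate

E90XX → F_EXX = 90 ksi.
Total weld length L_w = 15 in. Treat welds as unit-width lines.
Centroid: x̄ = 2×3×1.5 / 15 = 0.6 in from the vertical weld.
Polar moment about centroid: J = I_x + I_y = [9³/12 + 2×3×4.5²] + [9×0.6² + 2(3³/12 + 3×0.9²)] = 194.8 in³.
Direct shear f_v = P/L_w = 24.1 / 15 = 1.607 kip/in (vertical).
Torsion M = P·e = 24.1 × 10.5 = 253.05 kip·in.
Critical point at (x, y) = (2.4, 4.5) from centroid. f_tx = M·y/J = 5.844 kip/in; f_ty = M·x/J = 3.117 kip/in.
Resultant f_max = √[f_tx² + (f_v + f_ty)²] = √[5.844² + (1.607 + 3.117)²] = 7.514 kip/in.
Capacity per unit length: r_n/Ω = (1/2.0) × 0.6 × 90 × (0.707 × 0.5) = 9.544 kip/in.
7.514 ≤ 9.544 → adequate.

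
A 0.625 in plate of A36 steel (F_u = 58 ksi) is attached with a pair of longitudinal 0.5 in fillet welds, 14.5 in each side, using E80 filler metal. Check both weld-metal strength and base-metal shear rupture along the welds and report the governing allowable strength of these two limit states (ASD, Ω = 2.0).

E80XX → F_EXX = 80 ksi.
t_e = 0.707 × 0.5 = 0.3535 in; L = 29 in.
Weld metal: R_n/Ω = (1/2.0) × 0.6 × 80 × 0.3535 × 29 = 246 kip.
Base metal (shear rupture): R_n/Ω = (1/2.0) × 0.6 × 58 × 0.625 × 29 = 315.4 kip.
Governing: weld metal.

R_n/Ω ≈ 246 kip (weld metal governs)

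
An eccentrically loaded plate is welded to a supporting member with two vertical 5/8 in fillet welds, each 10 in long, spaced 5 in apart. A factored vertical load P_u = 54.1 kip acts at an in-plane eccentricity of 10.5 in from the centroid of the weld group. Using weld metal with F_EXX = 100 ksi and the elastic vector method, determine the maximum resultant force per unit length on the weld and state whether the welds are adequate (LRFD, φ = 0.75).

f_max ≈ 12.3 kip/in; adequate

Total weld length L_w = 20 in. Treat welds as unit-width lines.
Polar moment about centroid: J = 2[d³/12 + d(b/2)²] = 2[10³/12 + 10×2.5²] = 291.7 in³.
Direct shear f_v = P/L_w = 54.1 / 20 = 2.705 kip/in (vertical).
Torsion M = P·e = 54.1 × 10.5 = 568.05 kip·in.
Critical point at (x, y) = (2.5, 5) from centroid. f_tx = M·y/J = 9.738 kip/in; f_ty = M·x/J = 4.869 kip/in.
Resultant f_max = √[f_tx² + (f_v + f_ty)²] = √[9.738² + (2.705 + 4.869)²] = 12.34 kip/in.
Capacity per unit length: φr_n = 0.75 × 0.6 × 100 × (0.707 × 0.625) = 19.88 kip/in.
12.34 ≤ 19.88 → adequate.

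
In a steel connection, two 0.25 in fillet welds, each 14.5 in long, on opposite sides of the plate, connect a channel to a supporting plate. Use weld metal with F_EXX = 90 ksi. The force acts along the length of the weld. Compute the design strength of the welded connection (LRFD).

φR_n ≈ 208 kip

Effective throat t_e = 0.707 × 0.25 = 0.1767 in.
Total length L = 29 in; A_we = 0.1767 × 29 = 5.126 in².
F_nw = 0.6 F_EXX = 0.6 × 90 = 54 ksi.
φR_n = 0.75 × 54 × 5.126 = 207.6 kip.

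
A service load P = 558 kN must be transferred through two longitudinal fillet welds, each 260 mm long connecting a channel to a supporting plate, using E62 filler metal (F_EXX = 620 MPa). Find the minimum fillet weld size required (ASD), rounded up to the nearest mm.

Total weld length L = 520 mm.
Required throat t_e = P × Ω / (0.6 F_EXX × L) = 558 × 2.0 / (0.6 × 620 × 520 × 10⁻³) = 5.769 mm.
Required leg w = t_e / 0.707 = 8.16 mm → use 9 mm.

w = 9 mm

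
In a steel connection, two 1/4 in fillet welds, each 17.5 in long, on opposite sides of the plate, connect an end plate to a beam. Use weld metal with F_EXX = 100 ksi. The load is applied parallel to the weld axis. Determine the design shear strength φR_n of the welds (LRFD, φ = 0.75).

φR_n ≈ 278 kips

Effective throat t_e = 0.707 × 0.25 = 0.1767 in.
Total length L = 35 in; A_we = 0.1767 × 35 = 6.186 in².
F_nw = 0.6 F_EXX = 0.6 × 100 = 60 ksi.
φR_n = 0.75 × 60 × 6.186 = 278.4 kips.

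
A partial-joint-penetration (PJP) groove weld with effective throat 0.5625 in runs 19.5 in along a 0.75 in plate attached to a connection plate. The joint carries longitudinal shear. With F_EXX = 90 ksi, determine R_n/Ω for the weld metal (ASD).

R_n/Ω ≈ 296 kip

Effective throat (given) t_e = 0.5625 in.
A_we = 0.5625 × 19.5 = 10.97 in².
F_nw = 0.6 F_EXX = 54 ksi.
R_n/Ω = (54 × 10.97) / 2.0 = 296.2 kip.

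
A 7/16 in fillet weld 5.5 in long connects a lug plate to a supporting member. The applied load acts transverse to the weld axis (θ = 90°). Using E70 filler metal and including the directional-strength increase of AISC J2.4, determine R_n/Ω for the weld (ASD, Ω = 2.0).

R_n/Ω ≈ 53.6 kips

E70XX → F_EXX = 70 ksi.
t_e = 0.707 × 0.4375 = 0.3093 in; A_we = 0.3093 × 5.5 = 1.701 in².
Directional factor: 1.0 + 0.5 sin^1.5(90°) = 1.5.
F_nw = 0.6 × 70 × 1.5 = 63 ksi.
R_n/Ω = (63 × 1.701) / 2.0 = 53.59 kips.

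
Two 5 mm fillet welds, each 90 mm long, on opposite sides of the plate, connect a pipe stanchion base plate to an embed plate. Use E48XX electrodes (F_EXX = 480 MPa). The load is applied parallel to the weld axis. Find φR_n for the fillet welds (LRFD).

φR_n ≈ 137 kN

Effective throat t_e = 0.707 × 5 = 3.535 mm.
Total length L = 180 mm; A_we = 3.535 × 180 = 636.3 mm².
F_nw = 0.6 F_EXX = 0.6 × 480 = 288 MPa.
φR_n = 0.75 × 288 × 636.3 × 10⁻³ = 137.4 kN.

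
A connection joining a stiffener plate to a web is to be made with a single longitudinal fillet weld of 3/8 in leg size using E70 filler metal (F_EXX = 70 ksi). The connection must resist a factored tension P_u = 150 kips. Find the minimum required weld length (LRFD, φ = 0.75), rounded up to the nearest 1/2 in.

Throat t_e = 0.707 × 0.375 = 0.2651 in.
φr_n = 0.75 × 0.6 × 70 × 0.2651 = 8.351 kips/in.
L_req = P_u / φr_n = 150 / 8.351 = 17.96 in total.
Round up → use L = 18 in.

L = 18 in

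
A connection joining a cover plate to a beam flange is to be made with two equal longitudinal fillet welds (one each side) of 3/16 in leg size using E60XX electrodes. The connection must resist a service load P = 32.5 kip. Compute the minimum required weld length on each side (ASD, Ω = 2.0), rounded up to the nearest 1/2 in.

L = 7 in on each side

E60XX → F_EXX = 60 ksi.
Throat t_e = 0.707 × 0.1875 = 0.1326 in.
r_n/Ω = (0.6 × 60 × 0.1326) / 2.0 = 2.386 kip/in.
L_req = P / (r_n/Ω) = 32.5 / 2.386 = 13.62 in total.
Per side: 13.62 / 2 = 6.81 in.
Round up → use L = 7 in on each side.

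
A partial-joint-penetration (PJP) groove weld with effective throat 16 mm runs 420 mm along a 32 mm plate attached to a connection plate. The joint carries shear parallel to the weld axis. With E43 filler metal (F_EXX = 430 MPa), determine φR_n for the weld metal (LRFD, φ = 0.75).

φR_n ≈ 1300 kN

Effective throat (given) t_e = 16 mm.
A_we = 16 × 420 = 6720 mm².
F_nw = 0.6 F_EXX = 258 MPa.
φR_n = 0.75 × 258 × 6720 × 10⁻³ = 1300 kN.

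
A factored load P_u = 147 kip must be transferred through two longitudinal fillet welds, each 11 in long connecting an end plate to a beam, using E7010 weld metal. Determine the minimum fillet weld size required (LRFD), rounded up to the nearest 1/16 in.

w = 5/16 in

E70XX → F_EXX = 70 ksi.
Total weld length L = 22 in.
Required throat t_e = P_u / (φ × 0.6 F_EXX × L) = 147 / (0.75 × 0.6 × 70 × 22) = 0.2121 in.
Required leg w = t_e / 0.707 = 0.3 in → use 5/16 in.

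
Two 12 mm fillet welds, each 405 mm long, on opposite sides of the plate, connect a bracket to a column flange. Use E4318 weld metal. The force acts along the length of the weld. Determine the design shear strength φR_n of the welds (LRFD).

E43XX → F_EXX = 430 MPa.
Effective throat t_e = 0.707 × 12 = 8.484 mm.
Total length L = 810 mm; A_we = 8.484 × 810 = 6872 mm².
F_nw = 0.6 F_EXX = 0.6 × 430 = 258 MPa.
φR_n = 0.75 × 258 × 6872 × 10⁻³ = 1330 kN.

φR_n ≈ 1330 kN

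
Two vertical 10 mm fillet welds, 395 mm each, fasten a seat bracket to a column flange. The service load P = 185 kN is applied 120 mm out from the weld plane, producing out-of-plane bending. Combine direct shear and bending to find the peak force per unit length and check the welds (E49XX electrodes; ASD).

E49XX → F_EXX = 490 MPa.
L_w = 2 × 395 = 790 mm; section modulus (unit throat) S = 2 × L²/6 = 52010 mm².
Direct shear f_v = P/L_w = 185×10³/790 = 234.2 N/mm.
Moment M = P × e = 185×10³ × 120 = 22200000 N·mm; bending f_b = M/S = 426.9 N/mm.
f_max = √(f_v² + f_b²) = √(234.2² + 426.9²) = 486.9 N/mm.
r_n/Ω = (1/2.0) × 0.6 × 490 × (0.707 × 10) = 1039 N/mm → adequate.

f_max ≈ 487 N/mm; adequate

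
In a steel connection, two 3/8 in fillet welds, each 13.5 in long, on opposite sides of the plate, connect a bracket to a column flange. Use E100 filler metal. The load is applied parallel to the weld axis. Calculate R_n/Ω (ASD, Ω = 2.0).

R_n/Ω ≈ 215 kips

E100XX → F_EXX = 100 ksi.
Effective throat t_e = 0.707 × 0.375 = 0.2651 in.
Total length L = 27 in; A_we = 0.2651 × 27 = 7.158 in².
F_nw = 0.6 F_EXX = 0.6 × 100 = 60 ksi.
R_n = 60 × 7.158 = 429.5 kips; R_n/Ω = 429.5/2.0 = 214.8 kips.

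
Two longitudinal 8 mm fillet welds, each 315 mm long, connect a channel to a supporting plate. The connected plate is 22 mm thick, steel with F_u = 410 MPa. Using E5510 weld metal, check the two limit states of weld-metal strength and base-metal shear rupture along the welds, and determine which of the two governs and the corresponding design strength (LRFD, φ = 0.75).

E55XX → F_EXX = 550 MPa.
t_e = 0.707 × 8 = 5.656 mm; L = 630 mm.
Weld metal: φR_n = 0.75 × 0.6 × 550 × 5.656 × 630 × 10⁻³ = 881.9 kN.
Base metal (shear rupture): φR_n = 0.75 × 0.6 × 410 × 22 × 630 × 10⁻³ = 2557 kN.
Governing: weld metal.

φR_n ≈ 882 kN (weld metal governs)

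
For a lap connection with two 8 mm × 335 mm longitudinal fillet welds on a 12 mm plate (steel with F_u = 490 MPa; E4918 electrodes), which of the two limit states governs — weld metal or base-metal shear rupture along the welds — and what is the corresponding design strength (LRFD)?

E49XX → F_EXX = 490 MPa.
t_e = 0.707 × 8 = 5.656 mm; L = 670 mm.
Weld metal: φR_n = 0.75 × 0.6 × 490 × 5.656 × 670 × 10⁻³ = 835.6 kN.
Base metal (shear rupture): φR_n = 0.75 × 0.6 × 490 × 12 × 670 × 10⁻³ = 1773 kN.
Governing: weld metal.

φR_n ≈ 836 kN (weld metal governs)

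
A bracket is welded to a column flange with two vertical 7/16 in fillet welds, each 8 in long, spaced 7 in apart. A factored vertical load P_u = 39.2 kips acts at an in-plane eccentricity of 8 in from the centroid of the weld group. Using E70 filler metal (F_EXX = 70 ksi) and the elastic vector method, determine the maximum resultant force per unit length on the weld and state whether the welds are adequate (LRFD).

Total weld length L_w = 16 in. Treat welds as unit-width lines.
Polar moment about centroid: J = 2[d³/12 + d(b/2)²] = 2[8³/12 + 8×3.5²] = 281.3 in³.
Direct shear f_v = P/L_w = 39.2 / 16 = 2.45 kip/in (vertical).
Torsion M = P·e = 39.2 × 8 = 313.6 kip·in.
Critical point at (x, y) = (3.5, 4) from centroid. f_tx = M·y/J = 4.459 kip/in; f_ty = M·x/J = 3.901 kip/in.
Resultant f_max = √[f_tx² + (f_v + f_ty)²] = √[4.459² + (2.45 + 3.901)²] = 7.76 kip/in.
Capacity per unit length: φr_n = 0.75 × 0.6 × 70 × (0.707 × 0.4375) = 9.743 kip/in.
7.76 ≤ 9.743 → adequate.

f_max ≈ 7.76 kip/in; adequate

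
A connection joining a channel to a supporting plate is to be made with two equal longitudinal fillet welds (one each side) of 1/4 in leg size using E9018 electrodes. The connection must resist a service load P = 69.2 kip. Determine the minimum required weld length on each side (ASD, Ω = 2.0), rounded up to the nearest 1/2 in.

L = 7.5 in on each side

E90XX → F_EXX = 90 ksi.
Throat t_e = 0.707 × 0.25 = 0.1767 in.
r_n/Ω = (0.6 × 90 × 0.1767) / 2.0 = 4.772 kip/in.
L_req = P / (r_n/Ω) = 69.2 / 4.772 = 14.5 in total.
Per side: 14.5 / 2 = 7.25 in.
Round up → use L = 7.5 in on each side.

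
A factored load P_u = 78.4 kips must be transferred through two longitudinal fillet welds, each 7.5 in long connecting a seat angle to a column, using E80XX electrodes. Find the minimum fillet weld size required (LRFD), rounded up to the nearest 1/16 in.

E80XX → F_EXX = 80 ksi.
Total weld length L = 15 in.
Required throat t_e = P_u / (φ × 0.6 F_EXX × L) = 78.4 / (0.75 × 0.6 × 80 × 15) = 0.1452 in.
Required leg w = t_e / 0.707 = 0.2054 in → use 1/4 in.

w = 1/4 in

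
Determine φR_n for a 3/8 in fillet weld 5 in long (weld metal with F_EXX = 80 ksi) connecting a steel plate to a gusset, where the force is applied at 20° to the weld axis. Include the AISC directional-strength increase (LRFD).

φR_n ≈ 52.5 kips

t_e = 0.707 × 0.375 = 0.2651 in; A_we = 0.2651 × 5 = 1.326 in².
Directional factor: 1.0 + 0.5 sin^1.5(20°) = 1.1.
F_nw = 0.6 × 80 × 1.1 = 52.8 ksi.
φR_n = 0.75 × 52.8 × 1.326 = 52.5 kips.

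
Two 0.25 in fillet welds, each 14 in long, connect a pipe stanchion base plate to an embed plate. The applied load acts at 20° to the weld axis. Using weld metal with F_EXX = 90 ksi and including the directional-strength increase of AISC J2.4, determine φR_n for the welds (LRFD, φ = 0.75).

t_e = 0.707 × 0.25 = 0.1767 in; A_we = 0.1767 × 28 = 4.949 in².
Directional factor: 1.0 + 0.5 sin^1.5(20°) = 1.1.
F_nw = 0.6 × 90 × 1.1 = 59.4 ksi.
φR_n = 0.75 × 59.4 × 4.949 = 220.5 kip.

φR_n ≈ 220 kip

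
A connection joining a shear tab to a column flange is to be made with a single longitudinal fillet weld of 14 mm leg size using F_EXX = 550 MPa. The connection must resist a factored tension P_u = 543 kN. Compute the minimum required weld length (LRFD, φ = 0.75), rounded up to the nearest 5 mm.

L = 225 mm

Throat t_e = 0.707 × 14 = 9.898 mm.
φr_n = 0.75 × 0.6 × 550 × 9.898 × 10⁻³ = 2.45 kN/mm.
L_req = P_u / φr_n = 543 / 2.45 = 221.7 mm total.
Round up → use L = 225 mm.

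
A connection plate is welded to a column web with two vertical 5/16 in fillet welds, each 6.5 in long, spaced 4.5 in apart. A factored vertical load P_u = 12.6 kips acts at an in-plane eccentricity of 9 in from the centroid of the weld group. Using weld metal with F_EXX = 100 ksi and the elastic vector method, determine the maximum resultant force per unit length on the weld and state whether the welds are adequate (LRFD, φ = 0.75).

f_max ≈ 4.64 kip/in; adequate

Total weld length L_w = 13 in. Treat welds as unit-width lines.
Polar moment about centroid: J = 2[d³/12 + d(b/2)²] = 2[6.5³/12 + 6.5×2.25²] = 111.6 in³.
Direct shear f_v = P/L_w = 12.6 / 13 = 0.9692 kip/in (vertical).
Torsion M = P·e = 12.6 × 9 = 113.4 kip·in.
Critical point at (x, y) = (2.25, 3.25) from centroid. f_tx = M·y/J = 3.303 kip/in; f_ty = M·x/J = 2.287 kip/in.
Resultant f_max = √[f_tx² + (f_v + f_ty)²] = √[3.303² + (0.9692 + 2.287)²] = 4.638 kip/in.
Capacity per unit length: φr_n = 0.75 × 0.6 × 100 × (0.707 × 0.3125) = 9.942 kip/in.
4.638 ≤ 9.942 → adequate.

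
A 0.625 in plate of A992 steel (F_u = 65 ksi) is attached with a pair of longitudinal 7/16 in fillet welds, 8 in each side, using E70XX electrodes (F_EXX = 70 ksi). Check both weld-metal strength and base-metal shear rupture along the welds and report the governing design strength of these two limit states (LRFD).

φR_n ≈ 156 kips (weld metal governs)

t_e = 0.707 × 0.4375 = 0.3093 in; L = 16 in.
Weld metal: φR_n = 0.75 × 0.6 × 70 × 0.3093 × 16 = 155.9 kips.
Base metal (shear rupture): φR_n = 0.75 × 0.6 × 65 × 0.625 × 16 = 292.5 kips.
Governing: weld metal.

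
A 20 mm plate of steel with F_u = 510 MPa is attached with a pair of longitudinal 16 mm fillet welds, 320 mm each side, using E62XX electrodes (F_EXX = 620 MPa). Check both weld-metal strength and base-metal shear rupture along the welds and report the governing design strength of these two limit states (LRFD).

φR_n ≈ 2020 kN (weld metal governs)

t_e = 0.707 × 16 = 11.31 mm; L = 640 mm.
Weld metal: φR_n = 0.75 × 0.6 × 620 × 11.31 × 640 × 10⁻³ = 2020 kN.
Base metal (shear rupture): φR_n = 0.75 × 0.6 × 510 × 20 × 640 × 10⁻³ = 2938 kN.
Governing: weld metal.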